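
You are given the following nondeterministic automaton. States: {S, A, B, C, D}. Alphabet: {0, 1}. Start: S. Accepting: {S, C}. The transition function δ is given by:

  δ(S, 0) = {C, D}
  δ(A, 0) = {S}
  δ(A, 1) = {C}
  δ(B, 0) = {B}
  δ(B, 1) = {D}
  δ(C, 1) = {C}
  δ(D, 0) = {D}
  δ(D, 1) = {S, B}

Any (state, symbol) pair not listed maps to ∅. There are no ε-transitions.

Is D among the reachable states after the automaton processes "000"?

Yes

Start in {S}.
Read '0': S→{C, D}; now {C, D}.
Read '0': C→∅, D→{D}; now {D}.
Read '0': D→{D}; now {D}.
State D is in {D}.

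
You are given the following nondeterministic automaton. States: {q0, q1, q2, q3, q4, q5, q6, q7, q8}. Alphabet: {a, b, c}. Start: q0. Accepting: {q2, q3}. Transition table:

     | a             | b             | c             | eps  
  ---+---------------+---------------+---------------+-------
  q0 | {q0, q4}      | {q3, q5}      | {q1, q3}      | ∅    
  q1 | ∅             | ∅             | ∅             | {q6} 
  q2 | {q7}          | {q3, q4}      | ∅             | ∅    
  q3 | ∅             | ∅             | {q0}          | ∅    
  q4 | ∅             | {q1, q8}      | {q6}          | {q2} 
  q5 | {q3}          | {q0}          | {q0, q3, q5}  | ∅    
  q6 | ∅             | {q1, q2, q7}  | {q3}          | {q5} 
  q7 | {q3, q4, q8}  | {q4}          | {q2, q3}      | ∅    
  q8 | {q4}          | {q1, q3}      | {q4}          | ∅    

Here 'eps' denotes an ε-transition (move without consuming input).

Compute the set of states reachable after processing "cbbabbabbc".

Start in {q0}.
Read 'c': q0→{q1, q3}; union {q1, q3}; ε-closure = {q1, q3, q5, q6}.
Read 'b': q1→∅, q3→∅, q5→{q0}, q6→{q1, q2, q7}; union {q0, q1, q2, q7}; ε-closure = {q0, q1, q2, q5, q6, q7}.
Read 'b': q0→{q3, q5}, q1→∅, q2→{q3, q4}, q5→{q0}, q6→{q1, q2, q7}, q7→{q4}; union {q0, q1, q2, q3, q4, q5, q7}; ε-closure = {q0, q1, q2, q3, q4, q5, q6, q7}.
Read 'a': q0→{q0, q4}, q1→∅, q2→{q7}, q3→∅, q4→∅, q5→{q3}, q6→∅, q7→{q3, q4, q8}; union {q0, q3, q4, q7, q8}; ε-closure = {q0, q2, q3, q4, q7, q8}.
Read 'b': q0→{q3, q5}, q2→{q3, q4}, q3→∅, q4→{q1, q8}, q7→{q4}, q8→{q1, q3}; union {q1, q3, q4, q5, q8}; ε-closure = {q1, q2, q3, q4, q5, q6, q8}.
Read 'b': q1→∅, q2→{q3, q4}, q3→∅, q4→{q1, q8}, q5→{q0}, q6→{q1, q2, q7}, q8→{q1, q3}; union {q0, q1, q2, q3, q4, q7, q8}; ε-closure = {q0, q1, q2, q3, q4, q5, q6, q7, q8}.
Read 'a': q0→{q0, q4}, q1→∅, q2→{q7}, q3→∅, q4→∅, q5→{q3}, q6→∅, q7→{q3, q4, q8}, q8→{q4}; union {q0, q3, q4, q7, q8}; ε-closure = {q0, q2, q3, q4, q7, q8}.
Read 'b': q0→{q3, q5}, q2→{q3, q4}, q3→∅, q4→{q1, q8}, q7→{q4}, q8→{q1, q3}; union {q1, q3, q4, q5, q8}; ε-closure = {q1, q2, q3, q4, q5, q6, q8}.
Read 'b': q1→∅, q2→{q3, q4}, q3→∅, q4→{q1, q8}, q5→{q0}, q6→{q1, q2, q7}, q8→{q1, q3}; union {q0, q1, q2, q3, q4, q7, q8}; ε-closure = {q0, q1, q2, q3, q4, q5, q6, q7, q8}.
Read 'c': q0→{q1, q3}, q1→∅, q2→∅, q3→{q0}, q4→{q6}, q5→{q0, q3, q5}, q6→{q3}, q7→{q2, q3}, q8→{q4}; now {q0, q1, q2, q3, q4, q5, q6}.

{q0, q1, q2, q3, q4, q5, q6}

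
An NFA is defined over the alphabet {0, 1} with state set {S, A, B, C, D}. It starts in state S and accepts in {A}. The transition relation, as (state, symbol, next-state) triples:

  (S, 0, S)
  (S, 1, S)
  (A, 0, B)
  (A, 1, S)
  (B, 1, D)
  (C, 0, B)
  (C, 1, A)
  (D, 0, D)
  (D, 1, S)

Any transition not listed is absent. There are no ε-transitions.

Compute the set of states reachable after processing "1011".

Start in {S}.
Read '1': {S} → {S}.
Read '0': {S} → {S}.
Read '1': {S} → {S}.
Read '1': {S} → {S}.

{S}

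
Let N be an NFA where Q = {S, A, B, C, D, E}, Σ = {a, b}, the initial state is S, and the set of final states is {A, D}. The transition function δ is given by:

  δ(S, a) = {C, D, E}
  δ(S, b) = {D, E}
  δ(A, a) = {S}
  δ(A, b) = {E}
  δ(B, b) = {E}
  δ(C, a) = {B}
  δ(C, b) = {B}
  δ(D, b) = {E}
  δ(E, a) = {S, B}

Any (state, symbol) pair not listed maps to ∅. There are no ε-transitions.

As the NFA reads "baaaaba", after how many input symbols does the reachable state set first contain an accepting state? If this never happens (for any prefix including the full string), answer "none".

1

Start in {S}.
Read 'b': S→{D, E}; now {D, E}.
None of the earlier sets intersect F, but {D, E} does.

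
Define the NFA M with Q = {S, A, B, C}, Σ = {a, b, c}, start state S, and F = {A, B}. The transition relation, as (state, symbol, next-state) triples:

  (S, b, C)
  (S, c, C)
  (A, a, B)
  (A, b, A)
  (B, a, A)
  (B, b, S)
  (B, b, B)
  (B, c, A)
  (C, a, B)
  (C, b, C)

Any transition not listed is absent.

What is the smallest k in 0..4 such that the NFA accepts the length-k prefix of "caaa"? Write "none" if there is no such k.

Start in {S}.
Read 'c': S→{C}; now {C}.
Read 'a': C→{B}; now {B}.
None of the earlier sets intersect F, but {B} does.

2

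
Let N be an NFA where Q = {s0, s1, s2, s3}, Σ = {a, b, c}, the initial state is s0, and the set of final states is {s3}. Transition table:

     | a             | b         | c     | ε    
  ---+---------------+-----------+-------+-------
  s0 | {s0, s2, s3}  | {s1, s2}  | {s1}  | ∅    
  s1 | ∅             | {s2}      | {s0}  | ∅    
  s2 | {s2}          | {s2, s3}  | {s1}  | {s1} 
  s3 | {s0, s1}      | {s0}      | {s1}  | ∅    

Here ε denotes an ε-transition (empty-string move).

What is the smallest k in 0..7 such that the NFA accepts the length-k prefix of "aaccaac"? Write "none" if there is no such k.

1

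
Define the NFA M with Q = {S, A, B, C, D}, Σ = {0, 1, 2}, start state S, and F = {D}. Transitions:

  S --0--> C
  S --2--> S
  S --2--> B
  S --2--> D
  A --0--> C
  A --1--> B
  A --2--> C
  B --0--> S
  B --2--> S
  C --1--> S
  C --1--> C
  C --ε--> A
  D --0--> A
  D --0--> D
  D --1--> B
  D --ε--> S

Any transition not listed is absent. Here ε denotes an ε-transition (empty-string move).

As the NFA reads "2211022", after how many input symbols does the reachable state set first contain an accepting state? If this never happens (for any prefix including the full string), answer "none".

Start in {S}.
Read '2': {S} → {S, B, D}.
None of the earlier sets intersect F, but {S, B, D} does.

1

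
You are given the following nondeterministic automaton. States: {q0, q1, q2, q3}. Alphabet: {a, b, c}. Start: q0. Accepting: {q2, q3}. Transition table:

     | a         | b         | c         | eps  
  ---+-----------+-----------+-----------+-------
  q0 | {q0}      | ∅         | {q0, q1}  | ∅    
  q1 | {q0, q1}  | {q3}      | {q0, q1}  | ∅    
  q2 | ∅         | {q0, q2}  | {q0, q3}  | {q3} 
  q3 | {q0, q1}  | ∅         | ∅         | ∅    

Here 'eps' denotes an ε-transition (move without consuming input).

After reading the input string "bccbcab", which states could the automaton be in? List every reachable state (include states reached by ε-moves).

Start in {q0}.
Read 'b': {q0} → ∅.
The set is empty and remains empty for the remaining 6 symbols.

∅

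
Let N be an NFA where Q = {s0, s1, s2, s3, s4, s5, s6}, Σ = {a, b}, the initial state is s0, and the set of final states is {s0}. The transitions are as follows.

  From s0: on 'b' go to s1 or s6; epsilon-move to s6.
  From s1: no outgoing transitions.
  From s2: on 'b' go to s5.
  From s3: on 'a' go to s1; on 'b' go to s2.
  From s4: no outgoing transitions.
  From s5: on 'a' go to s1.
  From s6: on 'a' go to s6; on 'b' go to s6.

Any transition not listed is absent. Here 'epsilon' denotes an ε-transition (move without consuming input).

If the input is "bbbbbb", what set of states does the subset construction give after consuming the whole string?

{s6}

Start: ε-closure({s0}) = {s0, s6}.
Read 'b': {s0, s6} → {s1, s6}.
Read 'b': {s1, s6} → {s6}.
Read 'b': {s6} → {s6}.
Read 'b': {s6} → {s6}.
Read 'b': {s6} → {s6}.
Read 'b': {s6} → {s6}.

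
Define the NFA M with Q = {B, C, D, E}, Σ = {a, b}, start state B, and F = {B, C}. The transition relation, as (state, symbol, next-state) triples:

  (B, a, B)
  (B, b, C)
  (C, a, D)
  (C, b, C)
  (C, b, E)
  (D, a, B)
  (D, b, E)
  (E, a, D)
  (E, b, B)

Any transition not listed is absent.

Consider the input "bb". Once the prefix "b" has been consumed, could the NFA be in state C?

Yes

Start in {B}.
Read 'b': B→{C}; now {C}.
State C is in {C}.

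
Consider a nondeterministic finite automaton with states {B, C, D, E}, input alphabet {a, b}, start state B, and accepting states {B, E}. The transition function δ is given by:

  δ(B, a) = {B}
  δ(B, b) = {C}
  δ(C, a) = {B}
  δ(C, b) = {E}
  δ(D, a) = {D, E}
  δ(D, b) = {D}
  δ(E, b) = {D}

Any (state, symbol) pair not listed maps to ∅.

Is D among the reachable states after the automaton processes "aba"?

Start in {B}.
Read 'a': B→{B}; now {B}.
Read 'b': B→{C}; now {C}.
Read 'a': C→{B}; now {B}.
State D is not in {B}.

No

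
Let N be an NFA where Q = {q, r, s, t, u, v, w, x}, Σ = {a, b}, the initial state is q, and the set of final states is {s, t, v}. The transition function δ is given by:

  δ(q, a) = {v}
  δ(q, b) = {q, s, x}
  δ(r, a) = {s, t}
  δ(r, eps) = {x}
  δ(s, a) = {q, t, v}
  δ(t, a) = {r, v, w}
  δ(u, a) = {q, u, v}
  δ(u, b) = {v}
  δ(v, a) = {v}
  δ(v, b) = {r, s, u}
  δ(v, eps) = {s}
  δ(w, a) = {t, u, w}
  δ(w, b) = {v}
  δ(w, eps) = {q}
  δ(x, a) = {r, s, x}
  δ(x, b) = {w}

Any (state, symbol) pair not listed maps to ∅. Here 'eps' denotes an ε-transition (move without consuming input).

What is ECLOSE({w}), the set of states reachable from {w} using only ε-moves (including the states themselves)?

{q, w}

Begin with {w}.
ε-move w → q; add q.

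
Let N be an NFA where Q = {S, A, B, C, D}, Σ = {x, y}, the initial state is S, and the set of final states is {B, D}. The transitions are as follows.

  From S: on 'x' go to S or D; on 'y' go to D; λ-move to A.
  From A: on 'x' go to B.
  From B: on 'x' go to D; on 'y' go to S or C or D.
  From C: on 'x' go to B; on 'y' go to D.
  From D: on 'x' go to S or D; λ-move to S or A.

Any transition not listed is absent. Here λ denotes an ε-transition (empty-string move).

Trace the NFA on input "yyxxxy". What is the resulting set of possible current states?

{S, A, C, D}

Start: ε-closure({S}) = {S, A}.
Read 'y': {S, A} → {S, A, D}.
Read 'y': {S, A, D} → {S, A, D}.
Read 'x': {S, A, D} → {S, A, B, D}.
Read 'x': {S, A, B, D} → {S, A, B, D}.
Read 'x': {S, A, B, D} → {S, A, B, D}.
Read 'y': {S, A, B, D} → {S, A, C, D}.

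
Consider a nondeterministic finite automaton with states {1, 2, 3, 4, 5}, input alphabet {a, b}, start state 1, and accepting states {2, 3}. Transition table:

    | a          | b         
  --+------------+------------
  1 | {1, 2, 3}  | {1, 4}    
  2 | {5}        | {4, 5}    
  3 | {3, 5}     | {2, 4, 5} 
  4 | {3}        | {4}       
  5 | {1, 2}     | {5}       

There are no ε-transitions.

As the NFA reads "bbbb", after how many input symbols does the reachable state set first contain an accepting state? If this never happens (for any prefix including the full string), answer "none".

none

Start in {1}.
Read 'b': {1} → {1, 4}.
Read 'b': {1, 4} → {1, 4}.
Read 'b': {1, 4} → {1, 4}.
Read 'b': {1, 4} → {1, 4}.
No reachable set along the way intersects F.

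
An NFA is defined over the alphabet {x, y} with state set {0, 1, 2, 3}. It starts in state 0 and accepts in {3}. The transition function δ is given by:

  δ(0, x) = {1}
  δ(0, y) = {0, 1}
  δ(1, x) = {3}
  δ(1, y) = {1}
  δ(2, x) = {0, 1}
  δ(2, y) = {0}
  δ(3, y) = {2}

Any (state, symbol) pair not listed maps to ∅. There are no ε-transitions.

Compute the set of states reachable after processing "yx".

Start in {0}.
Read 'y': {0} → {0, 1}.
Read 'x': {0, 1} → {1, 3}.

{1, 3}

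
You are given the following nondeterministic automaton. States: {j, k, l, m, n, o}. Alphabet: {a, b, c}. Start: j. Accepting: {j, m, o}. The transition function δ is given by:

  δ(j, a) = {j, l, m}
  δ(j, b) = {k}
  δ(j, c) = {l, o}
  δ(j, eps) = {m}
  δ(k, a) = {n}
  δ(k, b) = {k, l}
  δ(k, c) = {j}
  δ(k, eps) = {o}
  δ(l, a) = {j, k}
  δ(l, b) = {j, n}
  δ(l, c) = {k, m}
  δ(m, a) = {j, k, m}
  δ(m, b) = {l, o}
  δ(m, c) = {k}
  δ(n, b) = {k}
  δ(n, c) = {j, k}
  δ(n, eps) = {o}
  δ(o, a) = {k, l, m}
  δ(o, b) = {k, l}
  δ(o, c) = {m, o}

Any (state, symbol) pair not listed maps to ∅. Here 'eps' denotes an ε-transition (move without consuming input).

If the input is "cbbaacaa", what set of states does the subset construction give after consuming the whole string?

{j, k, l, m, n, o}

Start: ε-closure({j}) = {j, m}.
Read 'c': {j, m} → {k, l, o}.
Read 'b': {k, l, o} → {j, k, l, m, n, o}.
Read 'b': {j, k, l, m, n, o} → {j, k, l, m, n, o}.
Read 'a': {j, k, l, m, n, o} → {j, k, l, m, n, o}.
Read 'a': {j, k, l, m, n, o} → {j, k, l, m, n, o}.
Read 'c': {j, k, l, m, n, o} → {j, k, l, m, o}.
Read 'a': {j, k, l, m, o} → {j, k, l, m, n, o}.
Read 'a': {j, k, l, m, n, o} → {j, k, l, m, n, o}.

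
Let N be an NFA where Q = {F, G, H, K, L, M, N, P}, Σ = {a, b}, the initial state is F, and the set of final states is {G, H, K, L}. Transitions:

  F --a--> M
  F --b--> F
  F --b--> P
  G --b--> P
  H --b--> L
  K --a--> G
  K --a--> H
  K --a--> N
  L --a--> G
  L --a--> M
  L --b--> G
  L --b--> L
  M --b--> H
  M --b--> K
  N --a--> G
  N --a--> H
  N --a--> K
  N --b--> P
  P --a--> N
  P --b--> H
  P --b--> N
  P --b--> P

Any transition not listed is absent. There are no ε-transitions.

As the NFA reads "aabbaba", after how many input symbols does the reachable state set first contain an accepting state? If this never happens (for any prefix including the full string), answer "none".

none

Start in {F}.
Read 'a': F→{M}; now {M}.
Read 'a': M→∅; now ∅.
The set is empty and remains empty for the remaining 5 symbols.
No reachable set along the way intersects F.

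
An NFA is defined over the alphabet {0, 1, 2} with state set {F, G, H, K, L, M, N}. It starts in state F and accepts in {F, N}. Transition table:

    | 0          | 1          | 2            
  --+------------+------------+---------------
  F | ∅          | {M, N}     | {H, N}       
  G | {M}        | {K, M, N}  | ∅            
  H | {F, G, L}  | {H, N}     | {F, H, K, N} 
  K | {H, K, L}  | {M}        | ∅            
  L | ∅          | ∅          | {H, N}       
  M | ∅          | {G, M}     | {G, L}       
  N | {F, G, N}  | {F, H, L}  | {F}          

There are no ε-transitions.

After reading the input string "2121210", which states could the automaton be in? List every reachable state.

Start in {F}.
Read '2': F→{H, N}; now {H, N}.
Read '1': H→{H, N}, N→{F, H, L}; now {F, H, L, N}.
Read '2': F→{H, N}, H→{F, H, K, N}, L→{H, N}, N→{F}; now {F, H, K, N}.
Read '1': F→{M, N}, H→{H, N}, K→{M}, N→{F, H, L}; now {F, H, L, M, N}.
Read '2': F→{H, N}, H→{F, H, K, N}, L→{H, N}, M→{G, L}, N→{F}; now {F, G, H, K, L, N}.
Read '1': F→{M, N}, G→{K, M, N}, H→{H, N}, K→{M}, L→∅, N→{F, H, L}; now {F, H, K, L, M, N}.
Read '0': F→∅, H→{F, G, L}, K→{H, K, L}, L→∅, M→∅, N→{F, G, N}; now {F, G, H, K, L, N}.

{F, G, H, K, L, N}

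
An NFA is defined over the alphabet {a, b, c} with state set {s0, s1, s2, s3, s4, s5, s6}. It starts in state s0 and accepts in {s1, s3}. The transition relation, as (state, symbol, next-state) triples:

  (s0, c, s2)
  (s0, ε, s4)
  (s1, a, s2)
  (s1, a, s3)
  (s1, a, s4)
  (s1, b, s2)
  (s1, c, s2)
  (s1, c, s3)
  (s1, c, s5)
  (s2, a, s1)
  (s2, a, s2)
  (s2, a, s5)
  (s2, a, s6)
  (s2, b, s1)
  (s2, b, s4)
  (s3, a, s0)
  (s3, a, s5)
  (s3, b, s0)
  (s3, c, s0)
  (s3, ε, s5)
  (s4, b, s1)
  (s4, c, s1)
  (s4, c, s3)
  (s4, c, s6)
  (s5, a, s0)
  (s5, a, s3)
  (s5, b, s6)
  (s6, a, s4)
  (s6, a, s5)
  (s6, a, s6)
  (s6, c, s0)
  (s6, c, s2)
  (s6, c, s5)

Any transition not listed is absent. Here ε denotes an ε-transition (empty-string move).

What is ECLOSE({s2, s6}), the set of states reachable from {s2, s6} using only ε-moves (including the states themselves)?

Begin with {s2, s6}.
No ε-moves leave this set, so the closure equals the set itself.

{s2, s6}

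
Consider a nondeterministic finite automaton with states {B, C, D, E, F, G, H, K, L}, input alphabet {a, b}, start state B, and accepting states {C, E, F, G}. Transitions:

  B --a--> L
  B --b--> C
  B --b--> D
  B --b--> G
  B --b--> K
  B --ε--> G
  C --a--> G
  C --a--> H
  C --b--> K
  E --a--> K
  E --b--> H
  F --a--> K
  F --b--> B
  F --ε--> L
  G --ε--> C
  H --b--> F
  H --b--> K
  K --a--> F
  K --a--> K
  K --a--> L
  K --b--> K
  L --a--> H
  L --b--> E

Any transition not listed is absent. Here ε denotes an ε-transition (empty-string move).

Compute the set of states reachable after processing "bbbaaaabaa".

{C, F, G, H, K, L}

Start: ε-closure({B}) = {B, C, G}.
Read 'b': B→{C, D, G, K}, C→{K}, G→∅; now {C, D, G, K}.
Read 'b': C→{K}, D→∅, G→∅, K→{K}; now {K}.
Read 'b': K→{K}; now {K}.
Read 'a': K→{F, K, L}; now {F, K, L}.
Read 'a': F→{K}, K→{F, K, L}, L→{H}; now {F, H, K, L}.
Read 'a': F→{K}, H→∅, K→{F, K, L}, L→{H}; now {F, H, K, L}.
Read 'a': F→{K}, H→∅, K→{F, K, L}, L→{H}; now {F, H, K, L}.
Read 'b': F→{B}, H→{F, K}, K→{K}, L→{E}; union {B, E, F, K}; ε-closure = {B, C, E, F, G, K, L}.
Read 'a': B→{L}, C→{G, H}, E→{K}, F→{K}, G→∅, K→{F, K, L}, L→{H}; union {F, G, H, K, L}; ε-closure = {C, F, G, H, K, L}.
Read 'a': C→{G, H}, F→{K}, G→∅, H→∅, K→{F, K, L}, L→{H}; union {F, G, H, K, L}; ε-closure = {C, F, G, H, K, L}.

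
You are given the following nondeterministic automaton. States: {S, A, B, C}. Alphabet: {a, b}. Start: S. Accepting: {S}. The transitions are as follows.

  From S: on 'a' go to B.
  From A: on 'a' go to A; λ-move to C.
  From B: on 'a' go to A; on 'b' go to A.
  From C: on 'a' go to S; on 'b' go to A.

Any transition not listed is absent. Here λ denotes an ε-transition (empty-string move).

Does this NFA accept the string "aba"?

Start in {S}.
Read 'a': {S} → {B}.
Read 'b': {B} → {A, C}.
Read 'a': {A, C} → {S, A, C}.
The final set {S, A, C} contains the accepting state S.

Yes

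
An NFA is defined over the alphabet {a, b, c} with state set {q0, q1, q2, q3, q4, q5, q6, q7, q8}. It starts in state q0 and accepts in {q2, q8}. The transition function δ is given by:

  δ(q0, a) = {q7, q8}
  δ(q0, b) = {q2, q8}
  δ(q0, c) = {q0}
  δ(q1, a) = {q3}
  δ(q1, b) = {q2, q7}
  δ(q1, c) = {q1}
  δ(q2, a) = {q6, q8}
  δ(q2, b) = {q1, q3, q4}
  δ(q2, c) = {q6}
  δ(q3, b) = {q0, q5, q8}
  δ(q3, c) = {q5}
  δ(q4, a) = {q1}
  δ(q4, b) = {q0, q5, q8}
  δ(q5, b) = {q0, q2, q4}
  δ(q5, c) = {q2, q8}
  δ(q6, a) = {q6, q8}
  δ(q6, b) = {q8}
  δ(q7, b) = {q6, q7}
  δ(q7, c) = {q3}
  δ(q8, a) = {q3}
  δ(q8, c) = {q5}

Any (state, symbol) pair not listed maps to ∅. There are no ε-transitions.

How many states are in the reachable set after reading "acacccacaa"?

0

Start in {q0}.
Read 'a': q0→{q7, q8}; now {q7, q8}.
Read 'c': q7→{q3}, q8→{q5}; now {q3, q5}.
Read 'a': q3→∅, q5→∅; now ∅.
The set is empty and remains empty for the remaining 7 symbols.
That set has 0 states.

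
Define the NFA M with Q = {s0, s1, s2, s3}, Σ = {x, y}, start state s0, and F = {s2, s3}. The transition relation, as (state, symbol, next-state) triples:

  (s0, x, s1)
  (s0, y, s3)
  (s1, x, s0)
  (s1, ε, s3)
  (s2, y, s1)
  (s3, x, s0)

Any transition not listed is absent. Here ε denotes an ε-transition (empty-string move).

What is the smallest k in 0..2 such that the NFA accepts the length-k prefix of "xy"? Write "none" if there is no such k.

Start in {s0}.
Read 'x': {s0} → {s1, s3}.
None of the earlier sets intersect F, but {s1, s3} does.

1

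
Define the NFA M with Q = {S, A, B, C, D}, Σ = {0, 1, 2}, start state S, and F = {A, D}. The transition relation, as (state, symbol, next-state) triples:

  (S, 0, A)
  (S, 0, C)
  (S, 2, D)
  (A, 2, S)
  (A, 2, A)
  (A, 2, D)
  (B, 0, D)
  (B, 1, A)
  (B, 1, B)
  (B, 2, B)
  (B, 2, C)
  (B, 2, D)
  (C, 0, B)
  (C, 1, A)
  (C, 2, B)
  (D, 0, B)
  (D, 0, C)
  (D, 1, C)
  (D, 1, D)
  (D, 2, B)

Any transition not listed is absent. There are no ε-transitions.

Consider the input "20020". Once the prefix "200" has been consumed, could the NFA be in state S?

No

Start in {S}.
Read '2': {S} → {D}.
Read '0': {D} → {B, C}.
Read '0': {B, C} → {B, D}.
State S is not in {B, D}.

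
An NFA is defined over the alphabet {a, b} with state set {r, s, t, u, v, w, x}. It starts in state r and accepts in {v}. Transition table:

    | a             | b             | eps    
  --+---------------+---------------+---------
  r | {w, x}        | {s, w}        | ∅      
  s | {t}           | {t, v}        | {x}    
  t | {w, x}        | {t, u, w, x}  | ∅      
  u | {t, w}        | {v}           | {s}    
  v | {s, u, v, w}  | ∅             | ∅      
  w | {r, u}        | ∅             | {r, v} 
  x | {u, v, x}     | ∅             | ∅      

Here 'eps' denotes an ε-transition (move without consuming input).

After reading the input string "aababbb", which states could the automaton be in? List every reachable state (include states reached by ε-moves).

{r, s, t, u, v, w, x}

Start in {r}.
Read 'a': {r} → {r, v, w, x}.
Read 'a': {r, v, w, x} → {r, s, u, v, w, x}.
Read 'b': {r, s, u, v, w, x} → {r, s, t, v, w, x}.
Read 'a': {r, s, t, v, w, x} → {r, s, t, u, v, w, x}.
Read 'b': {r, s, t, u, v, w, x} → {r, s, t, u, v, w, x}.
Read 'b': {r, s, t, u, v, w, x} → {r, s, t, u, v, w, x}.
Read 'b': {r, s, t, u, v, w, x} → {r, s, t, u, v, w, x}.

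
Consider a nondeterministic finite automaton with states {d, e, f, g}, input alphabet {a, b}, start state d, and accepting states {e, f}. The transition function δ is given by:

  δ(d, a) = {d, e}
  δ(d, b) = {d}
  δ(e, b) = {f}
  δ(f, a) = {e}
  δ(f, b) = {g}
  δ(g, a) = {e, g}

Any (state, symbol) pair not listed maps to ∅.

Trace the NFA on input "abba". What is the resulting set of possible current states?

Start in {d}.
Read 'a': {d} → {d, e}.
Read 'b': {d, e} → {d, f}.
Read 'b': {d, f} → {d, g}.
Read 'a': {d, g} → {d, e, g}.

{d, e, g}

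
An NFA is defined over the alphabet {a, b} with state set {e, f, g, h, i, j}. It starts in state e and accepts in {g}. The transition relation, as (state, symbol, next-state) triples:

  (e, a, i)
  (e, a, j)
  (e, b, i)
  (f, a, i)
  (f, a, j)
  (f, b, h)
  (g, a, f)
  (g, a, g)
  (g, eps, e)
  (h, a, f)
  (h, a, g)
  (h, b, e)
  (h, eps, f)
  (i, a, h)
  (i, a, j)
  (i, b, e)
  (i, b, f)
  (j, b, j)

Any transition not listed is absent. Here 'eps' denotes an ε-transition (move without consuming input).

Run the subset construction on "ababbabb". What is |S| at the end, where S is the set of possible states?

5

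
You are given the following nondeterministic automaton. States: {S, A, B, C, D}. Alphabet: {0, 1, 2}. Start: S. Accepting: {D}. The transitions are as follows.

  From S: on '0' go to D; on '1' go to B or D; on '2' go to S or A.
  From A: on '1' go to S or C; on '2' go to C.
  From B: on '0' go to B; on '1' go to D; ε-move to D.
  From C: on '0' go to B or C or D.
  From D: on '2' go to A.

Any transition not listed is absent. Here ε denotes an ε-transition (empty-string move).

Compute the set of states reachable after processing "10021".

Start in {S}.
Read '1': S→{B, D}; now {B, D}.
Read '0': B→{B}, D→∅; union {B}; ε-closure = {B, D}.
Read '0': B→{B}, D→∅; union {B}; ε-closure = {B, D}.
Read '2': B→∅, D→{A}; now {A}.
Read '1': A→{S, C}; now {S, C}.

{S, C}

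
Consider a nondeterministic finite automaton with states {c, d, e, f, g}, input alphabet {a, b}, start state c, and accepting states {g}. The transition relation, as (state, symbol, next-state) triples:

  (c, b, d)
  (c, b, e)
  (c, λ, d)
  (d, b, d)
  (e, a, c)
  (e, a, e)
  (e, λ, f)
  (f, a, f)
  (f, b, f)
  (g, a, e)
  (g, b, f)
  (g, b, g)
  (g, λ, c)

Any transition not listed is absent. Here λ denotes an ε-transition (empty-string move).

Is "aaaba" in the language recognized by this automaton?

No

Start: ε-closure({c}) = {c, d}.
Read 'a': c→∅, d→∅; now ∅.
The set is empty and remains empty for the remaining 4 symbols.
The final set ∅ contains no accepting state.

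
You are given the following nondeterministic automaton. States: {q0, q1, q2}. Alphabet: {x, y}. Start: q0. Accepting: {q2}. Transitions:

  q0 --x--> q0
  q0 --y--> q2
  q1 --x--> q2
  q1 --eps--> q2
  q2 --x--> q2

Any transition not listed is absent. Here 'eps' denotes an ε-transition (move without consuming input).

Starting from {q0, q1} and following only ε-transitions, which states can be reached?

Begin with {q0, q1}.
ε-move q1 → q2; add q2.

{q0, q1, q2}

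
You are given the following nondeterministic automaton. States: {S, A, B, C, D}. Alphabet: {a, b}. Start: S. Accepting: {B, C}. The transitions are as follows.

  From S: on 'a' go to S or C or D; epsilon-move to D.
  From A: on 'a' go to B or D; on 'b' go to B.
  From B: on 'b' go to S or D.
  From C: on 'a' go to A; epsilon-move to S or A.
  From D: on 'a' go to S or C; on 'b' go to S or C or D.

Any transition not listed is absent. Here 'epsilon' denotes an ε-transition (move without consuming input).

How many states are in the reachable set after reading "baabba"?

Start: ε-closure({S}) = {S, D}.
Read 'b': {S, D} → {S, A, C, D}.
Read 'a': {S, A, C, D} → {S, A, B, C, D}.
Read 'a': {S, A, B, C, D} → {S, A, B, C, D}.
Read 'b': {S, A, B, C, D} → {S, A, B, C, D}.
Read 'b': {S, A, B, C, D} → {S, A, B, C, D}.
Read 'a': {S, A, B, C, D} → {S, A, B, C, D}.
That set has 5 states.

5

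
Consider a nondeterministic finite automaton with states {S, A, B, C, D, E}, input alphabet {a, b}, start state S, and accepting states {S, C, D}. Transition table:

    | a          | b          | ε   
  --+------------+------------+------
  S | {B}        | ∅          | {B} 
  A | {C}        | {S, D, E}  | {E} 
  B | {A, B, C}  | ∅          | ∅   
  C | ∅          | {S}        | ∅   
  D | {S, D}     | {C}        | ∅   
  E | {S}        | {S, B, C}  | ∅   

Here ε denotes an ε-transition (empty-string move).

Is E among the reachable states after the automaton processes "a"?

Yes

Start: ε-closure({S}) = {S, B}.
Read 'a': S→{B}, B→{A, B, C}; union {A, B, C}; ε-closure = {A, B, C, E}.
State E is in {A, B, C, E}.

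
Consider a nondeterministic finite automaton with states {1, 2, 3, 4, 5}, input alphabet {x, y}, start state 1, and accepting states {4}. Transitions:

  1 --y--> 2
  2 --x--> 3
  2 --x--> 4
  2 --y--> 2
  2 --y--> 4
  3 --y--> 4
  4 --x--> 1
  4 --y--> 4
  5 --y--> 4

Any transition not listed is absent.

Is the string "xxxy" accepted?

No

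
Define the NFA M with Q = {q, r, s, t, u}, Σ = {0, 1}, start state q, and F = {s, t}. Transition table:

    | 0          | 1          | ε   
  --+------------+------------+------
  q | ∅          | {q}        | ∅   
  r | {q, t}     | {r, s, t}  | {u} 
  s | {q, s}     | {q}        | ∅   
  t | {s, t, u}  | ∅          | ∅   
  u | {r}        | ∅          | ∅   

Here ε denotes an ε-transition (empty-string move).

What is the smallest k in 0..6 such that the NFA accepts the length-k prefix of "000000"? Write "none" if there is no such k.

none

Start in {q}.
Read '0': {q} → ∅.
The set is empty and remains empty for the remaining 5 symbols.
No reachable set along the way intersects F.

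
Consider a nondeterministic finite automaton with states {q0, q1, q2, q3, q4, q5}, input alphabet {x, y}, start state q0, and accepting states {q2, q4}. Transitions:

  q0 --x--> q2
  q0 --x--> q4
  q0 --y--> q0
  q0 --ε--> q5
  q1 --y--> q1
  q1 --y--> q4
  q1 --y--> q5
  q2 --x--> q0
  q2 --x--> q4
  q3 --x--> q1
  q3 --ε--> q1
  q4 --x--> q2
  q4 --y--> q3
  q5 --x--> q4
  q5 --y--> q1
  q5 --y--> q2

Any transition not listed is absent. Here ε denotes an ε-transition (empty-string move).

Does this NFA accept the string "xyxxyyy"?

Start: ε-closure({q0}) = {q0, q5}.
Read 'x': {q0, q5} → {q2, q4}.
Read 'y': {q2, q4} → {q1, q3}.
Read 'x': {q1, q3} → {q1}.
Read 'x': {q1} → ∅.
The set is empty and remains empty for the remaining 3 symbols.
The final set ∅ contains no accepting state.

No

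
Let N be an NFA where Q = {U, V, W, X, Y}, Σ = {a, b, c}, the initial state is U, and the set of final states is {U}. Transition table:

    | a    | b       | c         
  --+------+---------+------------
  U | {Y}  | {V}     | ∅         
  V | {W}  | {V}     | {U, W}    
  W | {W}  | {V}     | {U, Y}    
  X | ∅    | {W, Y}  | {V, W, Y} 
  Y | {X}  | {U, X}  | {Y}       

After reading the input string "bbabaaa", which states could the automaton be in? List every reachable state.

{W}

Start in {U}.
Read 'b': {U} → {V}.
Read 'b': {V} → {V}.
Read 'a': {V} → {W}.
Read 'b': {W} → {V}.
Read 'a': {V} → {W}.
Read 'a': {W} → {W}.
Read 'a': {W} → {W}.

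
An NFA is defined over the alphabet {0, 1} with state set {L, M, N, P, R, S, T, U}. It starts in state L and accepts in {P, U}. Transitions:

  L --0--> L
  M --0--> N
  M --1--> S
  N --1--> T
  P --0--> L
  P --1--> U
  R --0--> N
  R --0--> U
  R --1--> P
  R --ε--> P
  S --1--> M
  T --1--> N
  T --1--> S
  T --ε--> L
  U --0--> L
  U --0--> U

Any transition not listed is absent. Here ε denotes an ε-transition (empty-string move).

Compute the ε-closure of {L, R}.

Begin with {L, R}.
ε-move R → P; add P.

{L, P, R}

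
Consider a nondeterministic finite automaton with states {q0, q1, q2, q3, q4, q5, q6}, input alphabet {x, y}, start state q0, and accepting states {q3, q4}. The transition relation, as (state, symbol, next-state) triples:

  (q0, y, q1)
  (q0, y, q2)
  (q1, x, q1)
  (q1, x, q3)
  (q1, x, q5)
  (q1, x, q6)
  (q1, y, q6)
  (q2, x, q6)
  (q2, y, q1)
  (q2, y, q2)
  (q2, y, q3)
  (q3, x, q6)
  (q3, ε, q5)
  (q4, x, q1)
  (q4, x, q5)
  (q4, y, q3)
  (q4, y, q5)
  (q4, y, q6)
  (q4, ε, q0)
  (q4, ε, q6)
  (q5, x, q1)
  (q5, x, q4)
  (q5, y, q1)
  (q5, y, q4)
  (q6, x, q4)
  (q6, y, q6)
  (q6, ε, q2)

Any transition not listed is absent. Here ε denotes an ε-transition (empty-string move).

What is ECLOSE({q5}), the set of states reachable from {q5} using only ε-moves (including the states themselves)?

{q5}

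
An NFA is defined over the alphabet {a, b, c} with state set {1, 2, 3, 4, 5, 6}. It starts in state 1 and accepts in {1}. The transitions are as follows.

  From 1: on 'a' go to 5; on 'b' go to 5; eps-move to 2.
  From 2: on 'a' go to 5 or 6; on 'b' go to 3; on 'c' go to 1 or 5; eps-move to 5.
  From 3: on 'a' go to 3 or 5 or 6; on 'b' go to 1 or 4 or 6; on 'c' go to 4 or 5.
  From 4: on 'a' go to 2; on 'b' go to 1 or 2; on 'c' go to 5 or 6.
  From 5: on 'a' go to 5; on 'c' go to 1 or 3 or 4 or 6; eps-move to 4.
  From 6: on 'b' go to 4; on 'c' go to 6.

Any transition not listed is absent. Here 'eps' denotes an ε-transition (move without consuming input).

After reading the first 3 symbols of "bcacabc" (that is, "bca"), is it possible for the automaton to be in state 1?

Start: ε-closure({1}) = {1, 2, 4, 5}.
Read 'b': 1→{5}, 2→{3}, 4→{1, 2}, 5→∅; union {1, 2, 3, 5}; ε-closure = {1, 2, 3, 4, 5}.
Read 'c': 1→∅, 2→{1, 5}, 3→{4, 5}, 4→{5, 6}, 5→{1, 3, 4, 6}; union {1, 3, 4, 5, 6}; ε-closure = {1, 2, 3, 4, 5, 6}.
Read 'a': 1→{5}, 2→{5, 6}, 3→{3, 5, 6}, 4→{2}, 5→{5}, 6→∅; union {2, 3, 5, 6}; ε-closure = {2, 3, 4, 5, 6}.
State 1 is not in {2, 3, 4, 5, 6}.

No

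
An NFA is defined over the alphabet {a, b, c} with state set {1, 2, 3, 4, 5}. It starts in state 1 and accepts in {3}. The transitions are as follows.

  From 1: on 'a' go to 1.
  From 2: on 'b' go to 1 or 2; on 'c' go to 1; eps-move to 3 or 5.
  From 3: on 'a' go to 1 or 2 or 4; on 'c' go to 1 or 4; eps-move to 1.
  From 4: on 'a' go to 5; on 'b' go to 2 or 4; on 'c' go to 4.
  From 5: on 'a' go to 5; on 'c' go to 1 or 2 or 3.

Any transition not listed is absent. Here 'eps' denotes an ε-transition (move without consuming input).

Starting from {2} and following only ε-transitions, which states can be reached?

{1, 2, 3, 5}

Begin with {2}.
ε-move 2 → 3; add 3.
ε-move 2 → 5; add 5.
ε-move 3 → 1; add 1.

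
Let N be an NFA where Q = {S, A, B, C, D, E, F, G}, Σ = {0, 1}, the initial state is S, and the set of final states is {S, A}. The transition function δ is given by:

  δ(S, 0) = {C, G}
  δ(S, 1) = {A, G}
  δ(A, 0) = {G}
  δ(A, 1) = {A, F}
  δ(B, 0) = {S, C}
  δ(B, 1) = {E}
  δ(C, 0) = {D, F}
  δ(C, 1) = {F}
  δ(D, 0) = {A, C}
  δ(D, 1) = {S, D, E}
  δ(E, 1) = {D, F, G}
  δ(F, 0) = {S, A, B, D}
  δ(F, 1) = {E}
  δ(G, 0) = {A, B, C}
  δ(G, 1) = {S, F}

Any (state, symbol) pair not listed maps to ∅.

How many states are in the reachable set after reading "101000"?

7

Start in {S}.
Read '1': S→{A, G}; now {A, G}.
Read '0': A→{G}, G→{A, B, C}; now {A, B, C, G}.
Read '1': A→{A, F}, B→{E}, C→{F}, G→{S, F}; now {S, A, E, F}.
Read '0': S→{C, G}, A→{G}, E→∅, F→{S, A, B, D}; now {S, A, B, C, D, G}.
Read '0': S→{C, G}, A→{G}, B→{S, C}, C→{D, F}, D→{A, C}, G→{A, B, C}; now {S, A, B, C, D, F, G}.
Read '0': S→{C, G}, A→{G}, B→{S, C}, C→{D, F}, D→{A, C}, F→{S, A, B, D}, G→{A, B, C}; now {S, A, B, C, D, F, G}.
That set has 7 states.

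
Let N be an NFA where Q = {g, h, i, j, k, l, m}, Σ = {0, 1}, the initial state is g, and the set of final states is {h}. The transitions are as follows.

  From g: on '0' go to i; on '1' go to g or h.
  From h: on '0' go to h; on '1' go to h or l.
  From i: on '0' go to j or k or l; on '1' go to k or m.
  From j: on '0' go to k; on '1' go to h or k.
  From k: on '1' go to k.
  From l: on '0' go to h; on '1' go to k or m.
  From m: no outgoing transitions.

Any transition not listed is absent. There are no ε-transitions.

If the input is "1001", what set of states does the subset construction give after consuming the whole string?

Start in {g}.
Read '1': g→{g, h}; now {g, h}.
Read '0': g→{i}, h→{h}; now {h, i}.
Read '0': h→{h}, i→{j, k, l}; now {h, j, k, l}.
Read '1': h→{h, l}, j→{h, k}, k→{k}, l→{k, m}; now {h, k, l, m}.

{h, k, l, m}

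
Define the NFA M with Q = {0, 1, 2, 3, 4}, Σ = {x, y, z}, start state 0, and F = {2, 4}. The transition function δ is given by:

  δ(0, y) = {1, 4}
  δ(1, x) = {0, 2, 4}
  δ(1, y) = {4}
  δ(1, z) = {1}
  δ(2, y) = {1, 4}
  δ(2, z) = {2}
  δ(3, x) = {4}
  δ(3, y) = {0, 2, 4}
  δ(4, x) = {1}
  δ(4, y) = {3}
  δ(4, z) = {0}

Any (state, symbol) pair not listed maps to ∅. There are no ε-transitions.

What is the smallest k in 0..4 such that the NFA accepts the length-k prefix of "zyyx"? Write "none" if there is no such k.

none

Start in {0}.
Read 'z': 0→∅; now ∅.
The set is empty and remains empty for the remaining 3 symbols.
No reachable set along the way intersects F.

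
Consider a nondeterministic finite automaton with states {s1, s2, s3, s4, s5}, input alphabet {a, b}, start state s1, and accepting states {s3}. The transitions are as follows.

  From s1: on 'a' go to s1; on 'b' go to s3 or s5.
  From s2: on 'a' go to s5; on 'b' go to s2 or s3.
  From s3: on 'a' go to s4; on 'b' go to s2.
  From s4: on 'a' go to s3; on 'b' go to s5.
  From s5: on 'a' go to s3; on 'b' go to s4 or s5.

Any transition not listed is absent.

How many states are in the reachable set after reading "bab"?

2

Start in {s1}.
Read 'b': {s1} → {s3, s5}.
Read 'a': {s3, s5} → {s3, s4}.
Read 'b': {s3, s4} → {s2, s5}.
That set has 2 states.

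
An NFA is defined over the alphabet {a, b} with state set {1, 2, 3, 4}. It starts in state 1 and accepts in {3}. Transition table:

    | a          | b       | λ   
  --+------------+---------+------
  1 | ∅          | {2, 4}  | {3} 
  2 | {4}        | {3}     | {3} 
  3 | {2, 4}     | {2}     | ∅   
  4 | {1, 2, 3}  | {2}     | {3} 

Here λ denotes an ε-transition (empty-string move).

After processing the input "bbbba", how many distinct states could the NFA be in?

3

Start: ε-closure({1}) = {1, 3}.
Read 'b': 1→{2, 4}, 3→{2}; union {2, 4}; ε-closure = {2, 3, 4}.
Read 'b': 2→{3}, 3→{2}, 4→{2}; now {2, 3}.
Read 'b': 2→{3}, 3→{2}; now {2, 3}.
Read 'b': 2→{3}, 3→{2}; now {2, 3}.
Read 'a': 2→{4}, 3→{2, 4}; union {2, 4}; ε-closure = {2, 3, 4}.
That set has 3 states.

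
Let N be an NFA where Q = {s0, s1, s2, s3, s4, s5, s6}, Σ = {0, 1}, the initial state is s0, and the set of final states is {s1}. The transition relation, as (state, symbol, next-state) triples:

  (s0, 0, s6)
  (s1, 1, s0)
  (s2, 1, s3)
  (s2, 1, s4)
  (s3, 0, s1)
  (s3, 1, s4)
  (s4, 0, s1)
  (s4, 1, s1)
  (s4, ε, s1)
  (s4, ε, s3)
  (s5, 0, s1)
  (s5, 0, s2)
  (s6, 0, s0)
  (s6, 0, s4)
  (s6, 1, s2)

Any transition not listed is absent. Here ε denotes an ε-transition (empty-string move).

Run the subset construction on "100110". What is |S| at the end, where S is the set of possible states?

Start in {s0}.
Read '1': {s0} → ∅.
The set is empty and remains empty for the remaining 5 symbols.
That set has 0 states.

0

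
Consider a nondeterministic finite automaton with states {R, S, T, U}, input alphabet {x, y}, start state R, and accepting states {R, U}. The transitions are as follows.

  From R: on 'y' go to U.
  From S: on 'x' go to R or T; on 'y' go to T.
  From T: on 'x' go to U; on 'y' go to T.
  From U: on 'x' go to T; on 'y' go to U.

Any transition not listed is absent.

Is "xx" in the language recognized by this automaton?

No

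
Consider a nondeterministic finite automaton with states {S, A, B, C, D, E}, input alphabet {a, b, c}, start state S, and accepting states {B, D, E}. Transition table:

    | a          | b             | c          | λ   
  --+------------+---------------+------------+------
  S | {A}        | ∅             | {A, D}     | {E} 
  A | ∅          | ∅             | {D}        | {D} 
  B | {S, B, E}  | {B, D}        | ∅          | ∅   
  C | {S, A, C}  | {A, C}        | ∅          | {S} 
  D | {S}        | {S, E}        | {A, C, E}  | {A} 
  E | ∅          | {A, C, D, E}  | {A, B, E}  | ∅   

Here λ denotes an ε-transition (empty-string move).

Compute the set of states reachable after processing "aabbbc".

Start: ε-closure({S}) = {S, E}.
Read 'a': {S, E} → {A, D}.
Read 'a': {A, D} → {S, E}.
Read 'b': {S, E} → {S, A, C, D, E}.
Read 'b': {S, A, C, D, E} → {S, A, C, D, E}.
Read 'b': {S, A, C, D, E} → {S, A, C, D, E}.
Read 'c': {S, A, C, D, E} → {S, A, B, C, D, E}.

{S, A, B, C, D, E}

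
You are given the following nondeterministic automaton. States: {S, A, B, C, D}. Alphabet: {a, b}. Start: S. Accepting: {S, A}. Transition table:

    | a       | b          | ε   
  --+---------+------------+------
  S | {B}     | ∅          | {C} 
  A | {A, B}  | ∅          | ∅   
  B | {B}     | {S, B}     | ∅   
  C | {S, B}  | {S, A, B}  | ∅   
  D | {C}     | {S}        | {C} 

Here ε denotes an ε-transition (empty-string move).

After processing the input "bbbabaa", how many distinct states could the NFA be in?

Start: ε-closure({S}) = {S, C}.
Read 'b': {S, C} → {S, A, B, C}.
Read 'b': {S, A, B, C} → {S, A, B, C}.
Read 'b': {S, A, B, C} → {S, A, B, C}.
Read 'a': {S, A, B, C} → {S, A, B, C}.
Read 'b': {S, A, B, C} → {S, A, B, C}.
Read 'a': {S, A, B, C} → {S, A, B, C}.
Read 'a': {S, A, B, C} → {S, A, B, C}.
That set has 4 states.

4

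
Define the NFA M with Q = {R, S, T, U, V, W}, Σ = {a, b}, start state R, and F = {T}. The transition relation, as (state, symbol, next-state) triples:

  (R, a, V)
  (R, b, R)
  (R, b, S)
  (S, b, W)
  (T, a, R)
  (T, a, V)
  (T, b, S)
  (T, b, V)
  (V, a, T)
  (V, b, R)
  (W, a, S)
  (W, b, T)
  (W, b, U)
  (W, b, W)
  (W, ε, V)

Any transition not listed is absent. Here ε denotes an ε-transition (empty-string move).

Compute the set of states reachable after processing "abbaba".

Start in {R}.
Read 'a': R→{V}; now {V}.
Read 'b': V→{R}; now {R}.
Read 'b': R→{R, S}; now {R, S}.
Read 'a': R→{V}, S→∅; now {V}.
Read 'b': V→{R}; now {R}.
Read 'a': R→{V}; now {V}.

{V}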